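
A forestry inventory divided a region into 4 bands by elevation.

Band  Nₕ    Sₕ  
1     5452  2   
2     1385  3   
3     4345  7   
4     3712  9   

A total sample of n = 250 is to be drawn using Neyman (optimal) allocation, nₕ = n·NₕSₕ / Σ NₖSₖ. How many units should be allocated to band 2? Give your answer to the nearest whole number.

13

Σ NₕSₕ = 5452·2 + 1385·3 + 4345·7 + 3712·9 = 78882.
Share for 2: 4155/78882 = 0.05267.
n_2 = 250 × 0.05267 = 13.168... → 13.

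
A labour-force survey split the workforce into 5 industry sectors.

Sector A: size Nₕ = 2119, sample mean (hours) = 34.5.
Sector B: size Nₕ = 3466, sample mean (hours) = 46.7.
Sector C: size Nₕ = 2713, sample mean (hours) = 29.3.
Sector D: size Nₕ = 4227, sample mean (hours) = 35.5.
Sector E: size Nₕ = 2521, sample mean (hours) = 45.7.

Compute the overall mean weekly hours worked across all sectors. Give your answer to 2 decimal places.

38.53

N = 2119 + 3466 + 2713 + 4227 + 2521 = 15046.
Overall mean = Σ (Nₕ/N)·x̄ₕ — weight by population share, not a simple average.
Σ Nₕx̄ₕ = 2119·34.5 + 3466·46.7 + 2713·29.3 + 4227·35.5 + 2521·45.7 = 73105.5 + 161862.2 + 79490.9 + 150058.5 + 115209.7 = 579726.8.
Divide by N: 579726.8 / 15046 = 38.5303... → 38.53.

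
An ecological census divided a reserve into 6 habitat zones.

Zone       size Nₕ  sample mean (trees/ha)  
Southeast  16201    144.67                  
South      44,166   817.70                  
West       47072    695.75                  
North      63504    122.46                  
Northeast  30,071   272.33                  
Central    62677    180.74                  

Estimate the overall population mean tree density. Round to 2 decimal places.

373.55

N = 16201 + 44166 + 47072 + 63504 + 30071 + 62677 = 263691.
Overall mean = Σ (Nₕ/N)·x̄ₕ — weight by population share, not a simple average.
Σ Nₕx̄ₕ = 16201·144.67 + 44166·817.70 + 47072·695.75 + 63504·122.46 + 30071·272.33 + 62677·180.74 = 2343798.67 + 36114538.2 + 32750344 + 7776699.84 + 8189235.43 + 11328240.98 = 98502857.12.
Divide by N: 98502857.12 / 263691 = 373.5541... → 373.55.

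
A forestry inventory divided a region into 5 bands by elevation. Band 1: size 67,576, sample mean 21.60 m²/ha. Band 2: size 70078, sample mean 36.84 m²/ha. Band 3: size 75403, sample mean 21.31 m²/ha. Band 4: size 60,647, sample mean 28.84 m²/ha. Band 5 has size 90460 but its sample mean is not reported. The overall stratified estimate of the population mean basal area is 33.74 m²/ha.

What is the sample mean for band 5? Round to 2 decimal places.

54.05

Σ Nₕx̄ₕ = N·μ, so 90460·x̄_5 = 364164·33.74 − (67576·21.60 + 70078·36.84 + 75403·21.31 + 60647·28.84).
= 12286893.36 − 7397212.53 = 4889680.83.
x̄_5 = 4889680.83 / 90460 = 54.0535... → 54.05.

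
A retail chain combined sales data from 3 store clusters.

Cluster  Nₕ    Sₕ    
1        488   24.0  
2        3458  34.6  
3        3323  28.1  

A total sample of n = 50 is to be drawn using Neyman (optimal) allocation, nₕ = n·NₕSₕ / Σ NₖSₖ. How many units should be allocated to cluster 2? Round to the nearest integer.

Σ NₕSₕ = 488·24.0 + 3458·34.6 + 3323·28.1 = 224735.1.
Share for 2: 119646.8/224735.1 = 0.53239.
n_2 = 50 × 0.53239 = 26.620... → 27.

27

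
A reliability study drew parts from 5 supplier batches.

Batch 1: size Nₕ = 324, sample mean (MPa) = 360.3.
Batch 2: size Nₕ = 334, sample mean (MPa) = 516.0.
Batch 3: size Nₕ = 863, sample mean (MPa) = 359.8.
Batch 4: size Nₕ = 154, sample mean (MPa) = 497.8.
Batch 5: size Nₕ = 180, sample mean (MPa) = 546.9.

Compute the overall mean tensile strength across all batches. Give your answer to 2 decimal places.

N = 324 + 334 + 863 + 154 + 180 = 1855.
Weight each subgroup mean by Nₕ/N and sum.
Σ Nₕx̄ₕ = 324·360.3 + 334·516.0 + 863·359.8 + 154·497.8 + 180·546.9 = 116737.2 + 172344 + 310507.4 + 76661.2 + 98442 = 774691.8.
Divide by N: 774691.8 / 1855 = 417.6236... → 417.62.

417.62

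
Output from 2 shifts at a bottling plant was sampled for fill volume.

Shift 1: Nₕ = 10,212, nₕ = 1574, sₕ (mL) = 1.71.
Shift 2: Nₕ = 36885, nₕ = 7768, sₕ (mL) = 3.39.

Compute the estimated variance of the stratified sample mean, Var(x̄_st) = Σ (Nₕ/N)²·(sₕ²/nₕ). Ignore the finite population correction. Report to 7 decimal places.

0.0009948

N = 47097. Term for each stratum: Wₕ²sₕ²/nₕ.
Var(x̄_st) = 0.0000873419 + 0.0009074094 = 0.0009947513 → 0.0009948.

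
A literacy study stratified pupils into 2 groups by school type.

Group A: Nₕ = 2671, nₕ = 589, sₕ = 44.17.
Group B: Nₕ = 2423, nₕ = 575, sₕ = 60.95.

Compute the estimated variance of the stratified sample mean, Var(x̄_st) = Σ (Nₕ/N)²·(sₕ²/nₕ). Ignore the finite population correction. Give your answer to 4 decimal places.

2.3724

N = 5094. Term for each stratum: Wₕ²sₕ²/nₕ.
Var(x̄_st) = 0.9106875 + 1.4617346 = 2.3724221 → 2.3724.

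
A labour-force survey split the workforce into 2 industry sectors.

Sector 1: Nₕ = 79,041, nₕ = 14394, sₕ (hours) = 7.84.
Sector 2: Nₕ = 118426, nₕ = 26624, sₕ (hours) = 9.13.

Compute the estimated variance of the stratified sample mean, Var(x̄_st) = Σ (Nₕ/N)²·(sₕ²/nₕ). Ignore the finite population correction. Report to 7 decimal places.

N = 197467. Term for each stratum: Wₕ²sₕ²/nₕ.
Var(x̄_st) = 0.0006841738 + 0.0011260906 = 0.0018102643 → 0.0018103.

0.0018103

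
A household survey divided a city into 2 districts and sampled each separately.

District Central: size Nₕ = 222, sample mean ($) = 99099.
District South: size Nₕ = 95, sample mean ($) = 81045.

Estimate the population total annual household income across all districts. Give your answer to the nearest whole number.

29699253

Central: 222·99099 = 21999978
South: 95·81045 = 7699275
τ̂ = Σ Nₕx̄ₕ = 29699253.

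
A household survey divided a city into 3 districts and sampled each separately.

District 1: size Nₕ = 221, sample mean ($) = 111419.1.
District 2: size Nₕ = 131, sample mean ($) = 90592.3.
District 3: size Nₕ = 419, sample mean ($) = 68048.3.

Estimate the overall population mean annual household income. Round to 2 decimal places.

84310.57

x̄_st = (Σ Nₕx̄ₕ) / (Σ Nₕ) = (221·111419.1 + 131·90592.3 + 419·68048.3) / 771
= 65003450.1 / 771 = 84310.5708... → 84310.57.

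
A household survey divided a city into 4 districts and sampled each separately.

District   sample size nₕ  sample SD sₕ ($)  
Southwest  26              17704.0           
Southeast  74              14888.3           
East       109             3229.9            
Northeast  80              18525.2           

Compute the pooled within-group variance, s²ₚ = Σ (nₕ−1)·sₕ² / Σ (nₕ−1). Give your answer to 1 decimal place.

183351654.1

Southwest: (26−1)·17704.0² = 25·313431616 = 7835790400
Southeast: (74−1)·14888.3² = 73·221661476.89 = 16181287812.97
East: (109−1)·3229.9² = 108·10432254.01 = 1126683433.08
Northeast: (80−1)·18525.2² = 79·343183035.04 = 27111459768.16
Numerator = 52255221414.21; denominator = Σ(nₕ−1) = 285.
s²ₚ = 52255221414.21/285 = 183351654.085... → 183351654.1.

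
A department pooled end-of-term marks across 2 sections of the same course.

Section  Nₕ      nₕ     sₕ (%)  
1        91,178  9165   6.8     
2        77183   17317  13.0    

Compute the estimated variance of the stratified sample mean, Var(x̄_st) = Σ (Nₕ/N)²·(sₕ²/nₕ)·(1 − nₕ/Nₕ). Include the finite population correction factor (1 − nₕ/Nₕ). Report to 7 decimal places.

N = 168361; Wₕ = Nₕ/N.
section 1: (91178/168361)²·6.8²/9165·(1 − 9165/91178) = 0.0013309910
section 2: (77183/168361)²·13.0²/17317·(1 − 17317/77183) = 0.0015908636
Sum = 0.0029218546 → 0.0029219.

0.0029219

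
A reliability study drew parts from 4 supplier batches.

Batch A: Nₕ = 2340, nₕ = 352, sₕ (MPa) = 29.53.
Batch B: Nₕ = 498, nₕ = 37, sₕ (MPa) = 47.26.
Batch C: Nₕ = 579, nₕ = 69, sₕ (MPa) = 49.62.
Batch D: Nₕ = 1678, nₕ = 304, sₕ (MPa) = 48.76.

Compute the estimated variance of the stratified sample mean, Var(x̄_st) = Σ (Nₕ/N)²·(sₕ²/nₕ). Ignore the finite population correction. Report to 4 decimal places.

N = 5095; Wₕ = Nₕ/N.
batch A: (2340/5095)²·29.53²/352 = 0.5225497
batch B: (498/5095)²·47.26²/37 = 0.5767081
batch C: (579/5095)²·49.62²/69 = 0.4608220
batch D: (1678/5095)²·48.76²/304 = 0.8482998
Sum = 2.4083795 → 2.4084.

2.4084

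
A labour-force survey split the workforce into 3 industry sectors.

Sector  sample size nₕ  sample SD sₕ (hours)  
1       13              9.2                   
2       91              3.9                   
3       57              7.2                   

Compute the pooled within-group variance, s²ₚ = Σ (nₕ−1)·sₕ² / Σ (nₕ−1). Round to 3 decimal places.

Degrees of freedom: 12 + 90 + 56 = 158.
Σ(nₕ−1)sₕ² = 12·84.64 + 90·15.21 + 56·51.84 = 5287.62.
s²ₚ = 5287.62 / 158 = 33.46595... → 33.466.

33.466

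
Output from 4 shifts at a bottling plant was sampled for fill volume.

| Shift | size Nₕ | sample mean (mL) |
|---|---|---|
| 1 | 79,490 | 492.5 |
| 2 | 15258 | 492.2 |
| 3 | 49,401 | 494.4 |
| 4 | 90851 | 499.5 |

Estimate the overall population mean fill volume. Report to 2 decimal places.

495.59

x̄_st = (Σ Nₕx̄ₕ) / (Σ Nₕ) = (79490·492.5 + 15258·492.2 + 49401·494.4 + 90851·499.5) / 235000
= 116462741.5 / 235000 = 495.5861... → 495.59.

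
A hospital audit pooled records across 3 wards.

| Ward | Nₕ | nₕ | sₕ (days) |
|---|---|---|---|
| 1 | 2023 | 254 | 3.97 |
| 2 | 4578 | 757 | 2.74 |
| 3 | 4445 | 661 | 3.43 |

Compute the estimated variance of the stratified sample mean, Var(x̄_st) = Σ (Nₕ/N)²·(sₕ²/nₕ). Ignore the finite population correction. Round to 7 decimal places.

N = 11046. Term for each stratum: Wₕ²sₕ²/nₕ.
Var(x̄_st) = 0.0020812727 + 0.0017035181 + 0.0028821742 = 0.0066669650 → 0.0066670.

0.0066670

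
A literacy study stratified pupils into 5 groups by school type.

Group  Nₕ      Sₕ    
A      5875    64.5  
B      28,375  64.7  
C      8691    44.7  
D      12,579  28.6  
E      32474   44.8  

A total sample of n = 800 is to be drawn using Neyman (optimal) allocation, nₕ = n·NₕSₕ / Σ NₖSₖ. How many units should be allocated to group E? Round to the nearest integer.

A: NₕSₕ = 5875·64.5 = 378937.5
B: NₕSₕ = 28375·64.7 = 1835862.5
C: NₕSₕ = 8691·44.7 = 388487.7
D: NₕSₕ = 12579·28.6 = 359759.4
E: NₕSₕ = 32474·44.8 = 1454835.2
Σ NₕSₕ = 4417882.3.
n_E = 800·1454835.2/4417882.3 = 263.445... → 263.

263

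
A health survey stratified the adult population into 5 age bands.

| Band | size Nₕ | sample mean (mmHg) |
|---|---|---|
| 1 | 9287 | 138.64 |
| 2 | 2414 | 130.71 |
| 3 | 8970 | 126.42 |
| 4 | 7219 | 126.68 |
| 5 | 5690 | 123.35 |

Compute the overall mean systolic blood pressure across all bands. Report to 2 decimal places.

129.64

N = 33580; weights Wₕ = Nₕ/N = (0.2766, 0.0719, 0.2671, 0.2150, 0.1694).
x̄_st = Σ Wₕ·x̄ₕ = 0.2766·138.64 + 0.0719·130.71 + 0.2671·126.42 + 0.2150·126.68 + 0.1694·123.35 ≈ 129.6437...
→ 129.64.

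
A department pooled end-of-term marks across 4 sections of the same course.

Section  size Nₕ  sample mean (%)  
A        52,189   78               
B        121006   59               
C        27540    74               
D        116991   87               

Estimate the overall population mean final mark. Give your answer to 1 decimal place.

x̄_st = (Σ Nₕx̄ₕ) / (Σ Nₕ) = (52189·78 + 121006·59 + 27540·74 + 116991·87) / 317726
= 23426273 / 317726 = 73.731... → 73.7.

73.7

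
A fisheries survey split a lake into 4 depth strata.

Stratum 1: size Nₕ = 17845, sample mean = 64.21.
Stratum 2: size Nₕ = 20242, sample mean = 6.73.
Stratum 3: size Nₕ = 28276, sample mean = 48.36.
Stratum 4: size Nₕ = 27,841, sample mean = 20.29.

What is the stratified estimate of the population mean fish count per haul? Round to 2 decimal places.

34.12

x̄_st = (Σ Nₕx̄ₕ) / (Σ Nₕ) = (17845·64.21 + 20242·6.73 + 28276·48.36 + 27841·20.29) / 94204
= 3214377.36 / 94204 = 34.1215... → 34.12.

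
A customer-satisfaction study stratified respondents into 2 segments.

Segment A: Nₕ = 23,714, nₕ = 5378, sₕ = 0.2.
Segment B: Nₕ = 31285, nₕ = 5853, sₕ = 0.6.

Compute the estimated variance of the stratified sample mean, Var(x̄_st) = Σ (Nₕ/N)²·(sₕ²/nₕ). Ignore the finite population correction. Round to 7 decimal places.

N = 54999. Term for each stratum: Wₕ²sₕ²/nₕ.
Var(x̄_st) = 0.0000013827 + 0.0000199015 = 0.0000212843 → 0.0000213.

0.0000213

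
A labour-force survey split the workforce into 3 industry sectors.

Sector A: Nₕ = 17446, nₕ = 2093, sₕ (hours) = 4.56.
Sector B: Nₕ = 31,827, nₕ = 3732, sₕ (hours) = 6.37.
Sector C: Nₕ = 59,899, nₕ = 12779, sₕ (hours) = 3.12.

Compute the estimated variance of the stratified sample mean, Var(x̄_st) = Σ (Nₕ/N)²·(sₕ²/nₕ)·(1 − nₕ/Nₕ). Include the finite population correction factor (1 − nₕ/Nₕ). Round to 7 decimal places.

N = 109172; Wₕ = Nₕ/N.
sector A: (17446/109172)²·4.56²/2093·(1 − 2093/17446) = 0.0002232683
sector B: (31827/109172)²·6.37²/3732·(1 − 3732/31827) = 0.0008157169
sector C: (59899/109172)²·3.12²/12779·(1 − 12779/59899) = 0.0001803909
Sum = 0.0012193761 → 0.0012194.

0.0012194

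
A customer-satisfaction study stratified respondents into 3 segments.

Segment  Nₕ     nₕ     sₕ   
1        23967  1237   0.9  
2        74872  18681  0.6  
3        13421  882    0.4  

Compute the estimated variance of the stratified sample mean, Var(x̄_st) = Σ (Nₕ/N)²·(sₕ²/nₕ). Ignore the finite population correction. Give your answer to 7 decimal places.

N = 112260; Wₕ = Nₕ/N.
segment 1: (23967/112260)²·0.9²/1237 = 0.0000298464
segment 2: (74872/112260)²·0.6²/18681 = 0.0000085722
segment 3: (13421/112260)²·0.4²/882 = 0.0000025928
Sum = 0.0000410114 → 0.0000410.

0.0000410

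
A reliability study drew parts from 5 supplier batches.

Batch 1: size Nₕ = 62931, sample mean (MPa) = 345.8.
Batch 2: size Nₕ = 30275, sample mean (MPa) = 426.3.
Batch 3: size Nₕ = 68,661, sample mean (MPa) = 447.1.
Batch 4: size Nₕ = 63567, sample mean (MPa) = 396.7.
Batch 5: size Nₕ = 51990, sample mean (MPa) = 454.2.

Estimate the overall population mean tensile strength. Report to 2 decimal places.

411.63

N = 62931 + 30275 + 68661 + 63567 + 51990 = 277424.
The stratified mean weights each stratum mean by its population share Nₕ/N.
Σ Nₕx̄ₕ = 62931·345.8 + 30275·426.3 + 68661·447.1 + 63567·396.7 + 51990·454.2 = 21761539.8 + 12906232.5 + 30698333.1 + 25217028.9 + 23613858 = 114196992.3.
Divide by N: 114196992.3 / 277424 = 411.6334... → 411.63.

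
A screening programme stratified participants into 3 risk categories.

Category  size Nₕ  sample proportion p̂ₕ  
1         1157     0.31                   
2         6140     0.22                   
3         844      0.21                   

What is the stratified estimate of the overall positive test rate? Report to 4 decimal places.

0.2318

N = 1157 + 6140 + 844 = 8141.
Overall proportion = Σ (Nₕ/N)·p̂ₕ.
Σ Nₕp̂ₕ = 358.67 + 1350.8 + 177.24 = 1886.71.
1886.71 / 8141 = 0.231754... → 0.2318.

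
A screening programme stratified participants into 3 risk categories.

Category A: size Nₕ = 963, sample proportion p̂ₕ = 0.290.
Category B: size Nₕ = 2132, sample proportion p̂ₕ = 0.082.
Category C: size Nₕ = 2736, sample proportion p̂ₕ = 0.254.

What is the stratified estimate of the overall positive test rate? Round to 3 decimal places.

N = 963 + 2132 + 2736 = 5831.
Overall proportion = Σ (Nₕ/N)·p̂ₕ.
Σ Nₕp̂ₕ = 279.27 + 174.824 + 694.944 = 1149.038.
1149.038 / 5831 = 0.19706... → 0.197.

0.197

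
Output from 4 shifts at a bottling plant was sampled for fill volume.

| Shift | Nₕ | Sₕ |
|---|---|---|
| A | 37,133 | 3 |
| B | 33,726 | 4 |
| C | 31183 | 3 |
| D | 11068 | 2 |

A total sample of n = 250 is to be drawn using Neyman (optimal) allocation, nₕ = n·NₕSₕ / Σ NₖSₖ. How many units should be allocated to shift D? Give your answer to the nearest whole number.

15

A: NₕSₕ = 37133·3 = 111399
B: NₕSₕ = 33726·4 = 134904
C: NₕSₕ = 31183·3 = 93549
D: NₕSₕ = 11068·2 = 22136
Σ NₕSₕ = 361988.
n_D = 250·22136/361988 = 15.288... → 15.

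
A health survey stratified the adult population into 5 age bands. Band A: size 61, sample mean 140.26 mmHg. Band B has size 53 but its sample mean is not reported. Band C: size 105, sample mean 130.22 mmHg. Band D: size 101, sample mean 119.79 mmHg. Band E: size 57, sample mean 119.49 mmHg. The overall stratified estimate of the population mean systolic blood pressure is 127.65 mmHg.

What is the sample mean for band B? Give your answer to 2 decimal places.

Σ Nₕx̄ₕ = N·μ, so 53·x̄_B = 377·127.65 − (61·140.26 + 105·130.22 + 101·119.79 + 57·119.49).
= 48124.05 − 41138.68 = 6985.37.
x̄_B = 6985.37 / 53 = 131.7994... → 131.80.

131.80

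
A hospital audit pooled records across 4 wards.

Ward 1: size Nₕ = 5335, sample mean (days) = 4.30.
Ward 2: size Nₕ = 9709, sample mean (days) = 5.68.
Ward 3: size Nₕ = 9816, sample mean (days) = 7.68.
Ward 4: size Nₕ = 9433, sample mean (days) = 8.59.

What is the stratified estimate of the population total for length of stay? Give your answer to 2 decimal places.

234503.97

Estimate total by summing Nₕ·x̄ₕ over strata.
5335·4.30 + 9709·5.68 + 9816·7.68 + 9433·8.59 = 22940.5 + 55147.12 + 75386.88 + 81029.47 = 234503.97.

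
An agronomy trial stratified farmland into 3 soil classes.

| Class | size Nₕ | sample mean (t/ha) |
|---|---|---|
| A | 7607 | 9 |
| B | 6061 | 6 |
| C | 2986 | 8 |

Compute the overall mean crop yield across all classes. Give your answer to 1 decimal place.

x̄_st = (Σ Nₕx̄ₕ) / (Σ Nₕ) = (7607·9 + 6061·6 + 2986·8) / 16654
= 128717 / 16654 = 7.729... → 7.7.

7.7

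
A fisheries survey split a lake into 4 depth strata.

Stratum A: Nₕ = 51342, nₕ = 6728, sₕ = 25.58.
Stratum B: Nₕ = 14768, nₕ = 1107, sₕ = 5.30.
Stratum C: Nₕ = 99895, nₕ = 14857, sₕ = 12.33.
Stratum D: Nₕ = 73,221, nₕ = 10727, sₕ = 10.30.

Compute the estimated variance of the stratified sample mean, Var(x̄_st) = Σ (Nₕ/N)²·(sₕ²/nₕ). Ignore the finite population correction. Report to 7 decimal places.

0.0072872

N = 239226; Wₕ = Nₕ/N.
stratum A: (51342/239226)²·25.58²/6728 = 0.0044796482
stratum B: (14768/239226)²·5.30²/1107 = 0.0000967009
stratum C: (99895/239226)²·12.33²/14857 = 0.0017842914
stratum D: (73221/239226)²·10.30²/10727 = 0.0009265113
Sum = 0.0072871518 → 0.0072872.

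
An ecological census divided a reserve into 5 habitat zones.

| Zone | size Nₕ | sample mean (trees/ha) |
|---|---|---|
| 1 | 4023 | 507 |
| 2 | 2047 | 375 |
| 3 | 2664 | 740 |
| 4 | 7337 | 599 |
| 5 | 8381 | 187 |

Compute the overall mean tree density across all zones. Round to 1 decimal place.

439.3

x̄_st = (Σ Nₕx̄ₕ) / (Σ Nₕ) = (4023·507 + 2047·375 + 2664·740 + 7337·599 + 8381·187) / 24452
= 10740756 / 24452 = 439.259... → 439.3.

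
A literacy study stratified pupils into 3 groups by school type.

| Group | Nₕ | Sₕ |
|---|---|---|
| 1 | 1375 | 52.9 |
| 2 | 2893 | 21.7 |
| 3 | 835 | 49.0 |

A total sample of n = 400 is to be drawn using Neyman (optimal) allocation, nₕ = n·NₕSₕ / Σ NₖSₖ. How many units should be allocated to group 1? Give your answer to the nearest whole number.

Σ NₕSₕ = 1375·52.9 + 2893·21.7 + 835·49.0 = 176430.6.
Share for 1: 72737.5/176430.6 = 0.41227.
n_1 = 400 × 0.41227 = 164.909... → 165.

165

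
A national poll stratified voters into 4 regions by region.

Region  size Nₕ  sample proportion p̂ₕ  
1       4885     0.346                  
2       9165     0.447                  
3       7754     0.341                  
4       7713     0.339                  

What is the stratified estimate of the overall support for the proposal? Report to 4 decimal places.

Wₕ = Nₕ/N with N = 29517: 0.1655, 0.3105, 0.2627, 0.2613.
p̂_st = 0.1655·0.346 + 0.3105·0.447 + 0.2627·0.341 + 0.2613·0.339 ≈ 0.374218... → 0.3742.

0.3742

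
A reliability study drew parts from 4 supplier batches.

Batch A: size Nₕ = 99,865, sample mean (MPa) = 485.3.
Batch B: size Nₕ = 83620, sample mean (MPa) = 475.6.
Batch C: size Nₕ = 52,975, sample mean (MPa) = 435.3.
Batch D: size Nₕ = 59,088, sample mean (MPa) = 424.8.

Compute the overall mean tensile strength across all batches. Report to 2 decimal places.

461.50

x̄_st = (Σ Nₕx̄ₕ) / (Σ Nₕ) = (99865·485.3 + 83620·475.6 + 52975·435.3 + 59088·424.8) / 295548
= 136394756.4 / 295548 = 461.4978... → 461.50.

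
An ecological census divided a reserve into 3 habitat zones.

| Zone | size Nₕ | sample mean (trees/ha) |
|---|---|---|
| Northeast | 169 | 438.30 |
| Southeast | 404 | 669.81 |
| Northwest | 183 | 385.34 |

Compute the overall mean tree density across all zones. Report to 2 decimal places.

549.20

N = 756; weights Wₕ = Nₕ/N = (0.2235, 0.5344, 0.2421).
x̄_st = Σ Wₕ·x̄ₕ = 0.2235·438.30 + 0.5344·669.81 + 0.2421·385.34 ≈ 549.1973...
→ 549.20.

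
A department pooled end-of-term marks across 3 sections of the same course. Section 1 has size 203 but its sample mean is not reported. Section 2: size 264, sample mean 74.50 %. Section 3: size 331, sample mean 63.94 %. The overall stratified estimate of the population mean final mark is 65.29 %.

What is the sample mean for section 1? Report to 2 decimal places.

N = 203 + 264 + 331 = 798.
Overall total = μ·N = 65.29·798 = 52101.42.
Subtract the known strata: 264·74.50 + 331·63.94 = 40832.14.
Remaining total for section 1: 52101.42 − 40832.14 = 11269.28.
Divide by its size: 11269.28 / 203 = 55.5137... → 55.51.

55.51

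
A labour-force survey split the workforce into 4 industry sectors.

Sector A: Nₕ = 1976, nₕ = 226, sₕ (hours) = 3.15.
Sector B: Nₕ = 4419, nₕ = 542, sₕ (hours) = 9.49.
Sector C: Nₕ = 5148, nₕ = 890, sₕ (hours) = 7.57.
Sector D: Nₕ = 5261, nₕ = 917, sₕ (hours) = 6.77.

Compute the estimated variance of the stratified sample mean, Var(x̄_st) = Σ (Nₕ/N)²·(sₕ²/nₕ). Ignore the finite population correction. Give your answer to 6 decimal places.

N = 16804; Wₕ = Nₕ/N.
sector A: (1976/16804)²·3.15²/226 = 0.000607101
sector B: (4419/16804)²·9.49²/542 = 0.011490946
sector C: (5148/16804)²·7.57²/890 = 0.006043012
sector D: (5261/16804)²·6.77²/917 = 0.004899133
Sum = 0.023040193 → 0.023040.

0.023040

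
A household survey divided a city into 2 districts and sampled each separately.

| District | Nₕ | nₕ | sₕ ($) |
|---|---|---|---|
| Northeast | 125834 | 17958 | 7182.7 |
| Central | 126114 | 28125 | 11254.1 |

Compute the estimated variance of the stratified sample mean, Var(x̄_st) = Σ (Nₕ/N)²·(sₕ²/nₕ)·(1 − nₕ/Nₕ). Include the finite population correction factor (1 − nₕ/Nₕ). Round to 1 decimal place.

1491.0

N = 251948; Wₕ = Nₕ/N.
district Northeast: (125834/251948)²·7182.7²/17958·(1 − 17958/125834) = 614.3537
district Central: (126114/251948)²·11254.1²/28125·(1 − 28125/126114) = 876.6935
Sum = 1491.0473 → 1491.0.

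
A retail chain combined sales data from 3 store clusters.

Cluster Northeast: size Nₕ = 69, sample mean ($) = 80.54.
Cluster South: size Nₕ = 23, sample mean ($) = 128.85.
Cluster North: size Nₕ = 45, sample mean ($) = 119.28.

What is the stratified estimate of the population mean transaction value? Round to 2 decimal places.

N = 69 + 23 + 45 = 137.
Weight each subgroup mean by Nₕ/N and sum.
Σ Nₕx̄ₕ = 69·80.54 + 23·128.85 + 45·119.28 = 5557.26 + 2963.55 + 5367.6 = 13888.41.
Divide by N: 13888.41 / 137 = 101.3753... → 101.38.

101.38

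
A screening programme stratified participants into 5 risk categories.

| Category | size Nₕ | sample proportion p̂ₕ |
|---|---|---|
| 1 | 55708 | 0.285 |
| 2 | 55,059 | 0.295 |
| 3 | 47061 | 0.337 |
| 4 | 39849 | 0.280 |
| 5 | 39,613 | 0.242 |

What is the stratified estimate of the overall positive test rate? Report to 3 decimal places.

0.290

N = 55708 + 55059 + 47061 + 39849 + 39613 = 237290.
Overall proportion = Σ (Nₕ/N)·p̂ₕ.
Σ Nₕp̂ₕ = 15876.78 + 16242.405 + 15859.557 + 11157.72 + 9586.346 = 68722.808.
68722.808 / 237290 = 0.28962... → 0.290.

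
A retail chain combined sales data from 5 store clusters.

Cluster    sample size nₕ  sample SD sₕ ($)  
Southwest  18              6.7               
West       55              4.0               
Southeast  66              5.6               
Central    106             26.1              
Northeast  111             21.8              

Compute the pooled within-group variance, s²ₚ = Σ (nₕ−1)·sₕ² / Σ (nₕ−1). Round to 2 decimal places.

363.16

Southwest: (18−1)·6.7² = 17·44.89 = 763.13
West: (55−1)·4.0² = 54·16 = 864
Southeast: (66−1)·5.6² = 65·31.36 = 2038.4
Central: (106−1)·26.1² = 105·681.21 = 71527.05
Northeast: (111−1)·21.8² = 110·475.24 = 52276.4
Numerator = 127468.98; denominator = Σ(nₕ−1) = 351.
s²ₚ = 127468.98/351 = 363.1595... → 363.16.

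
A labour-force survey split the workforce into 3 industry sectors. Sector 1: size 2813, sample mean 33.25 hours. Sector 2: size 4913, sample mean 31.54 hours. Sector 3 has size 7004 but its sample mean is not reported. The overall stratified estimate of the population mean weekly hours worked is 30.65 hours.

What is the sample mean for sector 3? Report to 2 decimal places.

Σ Nₕx̄ₕ = N·μ, so 7004·x̄_3 = 14730·30.65 − (2813·33.25 + 4913·31.54).
= 451474.5 − 248488.27 = 202986.23.
x̄_3 = 202986.23 / 7004 = 28.9815... → 28.98.

28.98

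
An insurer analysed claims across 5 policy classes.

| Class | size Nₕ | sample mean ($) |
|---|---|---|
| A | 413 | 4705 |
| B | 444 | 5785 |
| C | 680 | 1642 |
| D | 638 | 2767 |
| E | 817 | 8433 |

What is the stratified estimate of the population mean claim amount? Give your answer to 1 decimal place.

x̄_st = (Σ Nₕx̄ₕ) / (Σ Nₕ) = (413·4705 + 444·5785 + 680·1642 + 638·2767 + 817·8433) / 2992
= 14283372 / 2992 = 4773.854... → 4773.9.

4773.9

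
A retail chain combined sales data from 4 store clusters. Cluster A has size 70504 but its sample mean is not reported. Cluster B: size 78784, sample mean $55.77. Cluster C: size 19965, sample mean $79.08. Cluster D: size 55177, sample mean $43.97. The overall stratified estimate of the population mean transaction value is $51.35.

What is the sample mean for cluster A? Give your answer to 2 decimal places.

44.33

N = 70504 + 78784 + 19965 + 55177 = 224430.
Overall total = μ·N = 51.35·224430 = 11524480.5.
Subtract the known strata: 78784·55.77 + 19965·79.08 + 55177·43.97 = 8398748.57.
Remaining total for cluster A: 11524480.5 − 8398748.57 = 3125731.93.
Divide by its size: 3125731.93 / 70504 = 44.3341... → 44.33.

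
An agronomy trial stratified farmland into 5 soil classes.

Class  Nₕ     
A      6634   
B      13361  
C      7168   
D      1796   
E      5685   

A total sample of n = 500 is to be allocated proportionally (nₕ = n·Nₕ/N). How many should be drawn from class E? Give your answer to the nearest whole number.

82

N = 6634 + 13361 + 7168 + 1796 + 5685 = 34644.
n_E = 500·5685/34644 = 82.049... → 82.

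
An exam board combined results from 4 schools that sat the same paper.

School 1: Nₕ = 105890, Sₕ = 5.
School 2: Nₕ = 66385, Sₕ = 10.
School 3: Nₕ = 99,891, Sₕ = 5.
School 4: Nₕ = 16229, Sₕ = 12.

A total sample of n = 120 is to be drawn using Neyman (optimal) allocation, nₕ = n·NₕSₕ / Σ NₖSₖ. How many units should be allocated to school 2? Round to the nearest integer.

1: NₕSₕ = 105890·5 = 529450
2: NₕSₕ = 66385·10 = 663850
3: NₕSₕ = 99891·5 = 499455
4: NₕSₕ = 16229·12 = 194748
Σ NₕSₕ = 1887503.
n_2 = 120·663850/1887503 = 42.205... → 42.

42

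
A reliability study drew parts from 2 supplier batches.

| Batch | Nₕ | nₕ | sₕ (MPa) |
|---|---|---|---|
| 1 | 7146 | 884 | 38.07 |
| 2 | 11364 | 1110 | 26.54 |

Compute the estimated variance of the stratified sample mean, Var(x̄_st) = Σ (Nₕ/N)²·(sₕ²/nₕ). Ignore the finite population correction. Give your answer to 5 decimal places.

0.48354

N = 18510; Wₕ = Nₕ/N.
batch 1: (7146/18510)²·38.07²/884 = 0.24435806
batch 2: (11364/18510)²·26.54²/1110 = 0.23918199
Sum = 0.48354005 → 0.48354.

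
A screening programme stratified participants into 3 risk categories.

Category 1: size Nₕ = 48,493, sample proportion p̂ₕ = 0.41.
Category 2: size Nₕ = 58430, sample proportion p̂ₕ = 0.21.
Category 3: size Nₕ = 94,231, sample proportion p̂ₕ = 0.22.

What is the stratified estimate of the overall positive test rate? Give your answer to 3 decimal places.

Wₕ = Nₕ/N with N = 201154: 0.2411, 0.2905, 0.4685.
p̂_st = 0.2411·0.41 + 0.2905·0.21 + 0.4685·0.22 ≈ 0.26290... → 0.263.

0.263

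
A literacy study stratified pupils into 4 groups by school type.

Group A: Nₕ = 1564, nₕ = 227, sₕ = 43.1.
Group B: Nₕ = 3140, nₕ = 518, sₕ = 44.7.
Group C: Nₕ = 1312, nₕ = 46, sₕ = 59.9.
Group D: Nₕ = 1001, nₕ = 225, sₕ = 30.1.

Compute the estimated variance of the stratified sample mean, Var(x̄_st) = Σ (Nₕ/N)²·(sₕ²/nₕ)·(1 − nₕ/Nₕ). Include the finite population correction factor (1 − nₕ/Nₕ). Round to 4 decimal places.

3.6873

N = 7017; Wₕ = Nₕ/N.
group A: (1564/7017)²·43.1²/227·(1 − 227/1564) = 0.3475313
group B: (3140/7017)²·44.7²/518·(1 − 518/3140) = 0.6449777
group C: (1312/7017)²·59.9²/46·(1 − 46/1312) = 2.6312396
group D: (1001/7017)²·30.1²/225·(1 − 225/1001) = 0.0635248
Sum = 3.6872734 → 3.6873.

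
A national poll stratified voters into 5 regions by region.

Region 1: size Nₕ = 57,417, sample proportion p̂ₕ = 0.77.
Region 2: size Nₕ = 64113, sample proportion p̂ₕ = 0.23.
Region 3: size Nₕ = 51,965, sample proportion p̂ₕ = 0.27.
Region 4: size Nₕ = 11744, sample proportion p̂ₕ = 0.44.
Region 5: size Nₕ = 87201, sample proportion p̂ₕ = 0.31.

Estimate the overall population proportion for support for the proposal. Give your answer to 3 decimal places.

0.386

N = 57417 + 64113 + 51965 + 11744 + 87201 = 272440.
Overall proportion = Σ (Nₕ/N)·p̂ₕ.
Σ Nₕp̂ₕ = 44211.09 + 14745.99 + 14030.55 + 5167.36 + 27032.31 = 105187.3.
105187.3 / 272440 = 0.38609... → 0.386.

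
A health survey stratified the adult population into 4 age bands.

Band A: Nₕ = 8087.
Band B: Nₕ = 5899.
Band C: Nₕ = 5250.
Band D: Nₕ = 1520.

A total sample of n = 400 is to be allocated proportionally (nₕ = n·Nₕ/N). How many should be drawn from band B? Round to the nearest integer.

114

N = 8087 + 5899 + 5250 + 1520 = 20756.
n_B = 400·5899/20756 = 113.683... → 114.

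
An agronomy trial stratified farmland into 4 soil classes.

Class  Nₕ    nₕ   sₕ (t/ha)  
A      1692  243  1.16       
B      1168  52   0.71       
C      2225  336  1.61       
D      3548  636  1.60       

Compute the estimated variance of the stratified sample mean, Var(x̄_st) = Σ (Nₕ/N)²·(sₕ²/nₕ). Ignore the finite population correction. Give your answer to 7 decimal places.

0.0015825

N = 8633; Wₕ = Nₕ/N.
class A: (1692/8633)²·1.16²/243 = 0.0002127095
class B: (1168/8633)²·0.71²/52 = 0.0001774498
class C: (2225/8633)²·1.61²/336 = 0.0005124471
class D: (3548/8633)²·1.60²/636 = 0.0006798711
Sum = 0.0015824775 → 0.0015825.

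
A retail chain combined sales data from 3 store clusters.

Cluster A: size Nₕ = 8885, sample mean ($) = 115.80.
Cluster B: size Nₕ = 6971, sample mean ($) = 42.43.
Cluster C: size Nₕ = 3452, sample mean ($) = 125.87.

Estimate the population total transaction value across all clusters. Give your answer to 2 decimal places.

A: 8885·115.80 = 1028883
B: 6971·42.43 = 295779.53
C: 3452·125.87 = 434503.24
τ̂ = Σ Nₕx̄ₕ = 1759165.77.

1759165.77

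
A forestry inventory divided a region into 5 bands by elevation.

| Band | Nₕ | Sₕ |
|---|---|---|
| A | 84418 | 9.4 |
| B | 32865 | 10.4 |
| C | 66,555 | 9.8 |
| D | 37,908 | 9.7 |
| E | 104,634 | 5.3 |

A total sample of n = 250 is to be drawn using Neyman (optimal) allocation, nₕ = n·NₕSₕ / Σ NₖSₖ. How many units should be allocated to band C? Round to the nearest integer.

A: NₕSₕ = 84418·9.4 = 793529.2
B: NₕSₕ = 32865·10.4 = 341796
C: NₕSₕ = 66555·9.8 = 652239
D: NₕSₕ = 37908·9.7 = 367707.6
E: NₕSₕ = 104634·5.3 = 554560.2
Σ NₕSₕ = 2709832.
n_C = 250·652239/2709832 = 60.173... → 60.

60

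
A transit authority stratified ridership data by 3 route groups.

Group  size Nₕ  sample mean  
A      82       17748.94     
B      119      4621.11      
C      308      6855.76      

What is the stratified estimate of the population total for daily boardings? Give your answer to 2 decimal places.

4116899.25

A: 82·17748.94 = 1455413.08
B: 119·4621.11 = 549912.09
C: 308·6855.76 = 2111574.08
τ̂ = Σ Nₕx̄ₕ = 4116899.25.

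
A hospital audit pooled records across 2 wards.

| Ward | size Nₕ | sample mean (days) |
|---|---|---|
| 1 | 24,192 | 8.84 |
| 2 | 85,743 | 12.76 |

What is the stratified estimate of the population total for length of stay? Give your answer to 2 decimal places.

1: 24192·8.84 = 213857.28
2: 85743·12.76 = 1094080.68
τ̂ = Σ Nₕx̄ₕ = 1307937.96.

1307937.96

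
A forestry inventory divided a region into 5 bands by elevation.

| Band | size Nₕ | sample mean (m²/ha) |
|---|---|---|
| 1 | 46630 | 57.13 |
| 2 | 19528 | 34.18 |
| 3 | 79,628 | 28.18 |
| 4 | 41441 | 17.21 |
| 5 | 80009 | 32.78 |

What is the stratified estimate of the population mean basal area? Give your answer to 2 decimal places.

33.35

N = 46630 + 19528 + 79628 + 41441 + 80009 = 267236.
Overall mean = Σ (Nₕ/N)·x̄ₕ — weight by population share, not a simple average.
Σ Nₕx̄ₕ = 46630·57.13 + 19528·34.18 + 79628·28.18 + 41441·17.21 + 80009·32.78 = 2663971.9 + 667467.04 + 2243917.04 + 713199.61 + 2622695.02 = 8911250.61.
Divide by N: 8911250.61 / 267236 = 33.3460... → 33.35.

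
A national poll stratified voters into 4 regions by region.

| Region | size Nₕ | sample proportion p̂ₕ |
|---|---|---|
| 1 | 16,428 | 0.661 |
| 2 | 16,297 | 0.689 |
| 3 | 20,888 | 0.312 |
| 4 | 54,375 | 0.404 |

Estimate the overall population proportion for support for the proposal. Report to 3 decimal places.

0.468

Wₕ = Nₕ/N with N = 107988: 0.1521, 0.1509, 0.1934, 0.5035.
p̂_st = 0.1521·0.661 + 0.1509·0.689 + 0.1934·0.312 + 0.5035·0.404 ≈ 0.46831... → 0.468.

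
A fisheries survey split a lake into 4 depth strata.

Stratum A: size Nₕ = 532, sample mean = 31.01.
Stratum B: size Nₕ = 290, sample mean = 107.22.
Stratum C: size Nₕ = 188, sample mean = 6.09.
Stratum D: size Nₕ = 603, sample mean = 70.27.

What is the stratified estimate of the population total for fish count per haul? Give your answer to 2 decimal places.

91108.85

Population total = Σ Nₕ·x̄ₕ (each stratum's size times its mean).
532·31.01 + 290·107.22 + 188·6.09 + 603·70.27 = 16497.32 + 31093.8 + 1144.92 + 42372.81 = 91108.85.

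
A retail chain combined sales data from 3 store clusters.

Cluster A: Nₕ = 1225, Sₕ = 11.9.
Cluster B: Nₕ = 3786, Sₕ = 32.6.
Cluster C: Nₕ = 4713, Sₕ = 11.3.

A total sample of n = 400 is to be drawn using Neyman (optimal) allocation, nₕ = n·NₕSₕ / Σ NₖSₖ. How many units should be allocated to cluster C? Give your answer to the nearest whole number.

Σ NₕSₕ = 1225·11.9 + 3786·32.6 + 4713·11.3 = 191258.
Share for C: 53256.9/191258 = 0.27846.
n_C = 400 × 0.27846 = 111.382... → 111.

111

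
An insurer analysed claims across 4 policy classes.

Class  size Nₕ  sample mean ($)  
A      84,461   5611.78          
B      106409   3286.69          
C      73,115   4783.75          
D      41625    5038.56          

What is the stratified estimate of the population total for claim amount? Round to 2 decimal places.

1383203888.04

A: 84461·5611.78 = 473976550.58
B: 106409·3286.69 = 349733396.21
C: 73115·4783.75 = 349763881.25
D: 41625·5038.56 = 209730060
τ̂ = Σ Nₕx̄ₕ = 1383203888.04.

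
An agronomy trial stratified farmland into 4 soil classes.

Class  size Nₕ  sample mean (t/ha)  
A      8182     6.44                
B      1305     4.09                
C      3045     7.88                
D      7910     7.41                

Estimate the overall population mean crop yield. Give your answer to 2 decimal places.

N = 8182 + 1305 + 3045 + 7910 = 20442.
Weight each subgroup mean by Nₕ/N and sum.
Σ Nₕx̄ₕ = 8182·6.44 + 1305·4.09 + 3045·7.88 + 7910·7.41 = 52692.08 + 5337.45 + 23994.6 + 58613.1 = 140637.23.
Divide by N: 140637.23 / 20442 = 6.8798... → 6.88.

6.88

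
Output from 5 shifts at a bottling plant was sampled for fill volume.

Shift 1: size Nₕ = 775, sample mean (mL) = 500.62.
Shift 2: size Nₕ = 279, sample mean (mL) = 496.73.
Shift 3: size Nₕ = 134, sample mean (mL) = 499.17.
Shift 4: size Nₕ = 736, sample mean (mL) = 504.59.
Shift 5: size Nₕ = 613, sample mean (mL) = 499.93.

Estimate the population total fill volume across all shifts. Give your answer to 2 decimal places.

1271292.28

1: 775·500.62 = 387980.5
2: 279·496.73 = 138587.67
3: 134·499.17 = 66888.78
4: 736·504.59 = 371378.24
5: 613·499.93 = 306457.09
τ̂ = Σ Nₕx̄ₕ = 1271292.28.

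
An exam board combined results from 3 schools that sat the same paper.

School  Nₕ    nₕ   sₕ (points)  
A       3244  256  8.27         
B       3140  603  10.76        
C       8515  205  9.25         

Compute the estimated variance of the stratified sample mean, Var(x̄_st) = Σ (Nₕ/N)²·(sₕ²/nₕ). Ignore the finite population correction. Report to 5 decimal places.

N = 14899. Term for each stratum: Wₕ²sₕ²/nₕ.
Var(x̄_st) = 0.01266539 + 0.00852810 + 0.13632788 = 0.15752136 → 0.15752.

0.15752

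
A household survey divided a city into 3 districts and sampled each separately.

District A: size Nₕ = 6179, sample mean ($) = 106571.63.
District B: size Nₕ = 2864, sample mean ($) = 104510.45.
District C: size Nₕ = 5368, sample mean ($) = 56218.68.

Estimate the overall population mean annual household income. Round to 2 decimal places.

87405.86

N = 14411; weights Wₕ = Nₕ/N = (0.4288, 0.1987, 0.3725).
x̄_st = Σ Wₕ·x̄ₕ = 0.4288·106571.63 + 0.1987·104510.45 + 0.3725·56218.68 ≈ 87405.8639...
→ 87405.86.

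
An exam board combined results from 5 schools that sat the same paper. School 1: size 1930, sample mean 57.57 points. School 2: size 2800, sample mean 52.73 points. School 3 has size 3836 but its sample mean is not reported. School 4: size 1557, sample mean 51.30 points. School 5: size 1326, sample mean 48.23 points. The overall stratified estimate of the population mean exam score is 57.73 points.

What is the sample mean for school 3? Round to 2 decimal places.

N = 1930 + 2800 + 3836 + 1557 + 1326 = 11449.
Overall total = μ·N = 57.73·11449 = 660950.77.
Subtract the known strata: 1930·57.57 + 2800·52.73 + 1557·51.30 + 1326·48.23 = 402581.18.
Remaining total for school 3: 660950.77 − 402581.18 = 258369.59.
Divide by its size: 258369.59 / 3836 = 67.3539... → 67.35.

67.35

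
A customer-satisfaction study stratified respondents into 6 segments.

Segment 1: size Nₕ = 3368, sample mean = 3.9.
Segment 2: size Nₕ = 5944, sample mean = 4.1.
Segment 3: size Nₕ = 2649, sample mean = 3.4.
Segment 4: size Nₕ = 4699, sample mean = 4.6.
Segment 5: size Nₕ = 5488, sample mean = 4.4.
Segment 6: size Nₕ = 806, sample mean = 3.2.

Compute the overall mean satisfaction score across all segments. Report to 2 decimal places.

4.13

N = 3368 + 5944 + 2649 + 4699 + 5488 + 806 = 22954.
The stratified mean weights each stratum mean by its population share Nₕ/N.
Σ Nₕx̄ₕ = 3368·3.9 + 5944·4.1 + 2649·3.4 + 4699·4.6 + 5488·4.4 + 806·3.2 = 13135.2 + 24370.4 + 9006.6 + 21615.4 + 24147.2 + 2579.2 = 94854.
Divide by N: 94854 / 22954 = 4.1324... → 4.13.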